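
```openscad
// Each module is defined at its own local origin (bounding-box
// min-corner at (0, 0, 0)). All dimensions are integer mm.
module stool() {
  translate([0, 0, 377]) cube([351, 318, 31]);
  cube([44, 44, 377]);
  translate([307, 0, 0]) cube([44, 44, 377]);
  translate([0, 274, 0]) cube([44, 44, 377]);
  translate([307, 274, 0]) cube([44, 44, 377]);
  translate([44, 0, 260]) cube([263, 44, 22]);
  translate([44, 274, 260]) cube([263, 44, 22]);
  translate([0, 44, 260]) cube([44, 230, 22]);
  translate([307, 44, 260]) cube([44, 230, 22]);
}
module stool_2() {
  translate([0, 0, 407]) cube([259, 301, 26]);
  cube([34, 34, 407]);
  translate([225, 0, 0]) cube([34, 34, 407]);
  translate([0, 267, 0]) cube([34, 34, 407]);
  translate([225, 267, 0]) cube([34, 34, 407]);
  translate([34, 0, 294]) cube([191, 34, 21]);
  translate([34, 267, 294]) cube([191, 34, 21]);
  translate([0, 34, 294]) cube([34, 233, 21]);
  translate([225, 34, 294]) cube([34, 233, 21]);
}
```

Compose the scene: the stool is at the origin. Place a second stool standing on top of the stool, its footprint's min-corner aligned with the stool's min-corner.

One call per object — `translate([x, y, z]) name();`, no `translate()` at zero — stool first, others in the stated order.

stool();
translate([0, 0, 408]) stool_2();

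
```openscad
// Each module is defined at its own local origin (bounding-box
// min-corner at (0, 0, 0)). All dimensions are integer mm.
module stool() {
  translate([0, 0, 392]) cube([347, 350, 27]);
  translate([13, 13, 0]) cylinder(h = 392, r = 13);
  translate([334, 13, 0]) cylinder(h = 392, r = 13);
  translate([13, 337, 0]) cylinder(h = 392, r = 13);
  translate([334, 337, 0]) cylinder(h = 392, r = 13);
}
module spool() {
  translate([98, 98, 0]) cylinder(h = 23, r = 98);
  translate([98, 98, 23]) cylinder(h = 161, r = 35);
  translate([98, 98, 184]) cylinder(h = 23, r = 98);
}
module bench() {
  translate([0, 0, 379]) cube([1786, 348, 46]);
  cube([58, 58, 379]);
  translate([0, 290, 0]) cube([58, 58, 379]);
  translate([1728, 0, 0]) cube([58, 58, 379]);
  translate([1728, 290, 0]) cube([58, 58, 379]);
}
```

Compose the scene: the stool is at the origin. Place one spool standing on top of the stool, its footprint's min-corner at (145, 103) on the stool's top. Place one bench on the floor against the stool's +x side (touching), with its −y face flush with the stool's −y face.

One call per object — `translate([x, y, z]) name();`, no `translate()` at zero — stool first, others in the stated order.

stool();
translate([145, 103, 419]) spool();
translate([347, 0, 0]) bench();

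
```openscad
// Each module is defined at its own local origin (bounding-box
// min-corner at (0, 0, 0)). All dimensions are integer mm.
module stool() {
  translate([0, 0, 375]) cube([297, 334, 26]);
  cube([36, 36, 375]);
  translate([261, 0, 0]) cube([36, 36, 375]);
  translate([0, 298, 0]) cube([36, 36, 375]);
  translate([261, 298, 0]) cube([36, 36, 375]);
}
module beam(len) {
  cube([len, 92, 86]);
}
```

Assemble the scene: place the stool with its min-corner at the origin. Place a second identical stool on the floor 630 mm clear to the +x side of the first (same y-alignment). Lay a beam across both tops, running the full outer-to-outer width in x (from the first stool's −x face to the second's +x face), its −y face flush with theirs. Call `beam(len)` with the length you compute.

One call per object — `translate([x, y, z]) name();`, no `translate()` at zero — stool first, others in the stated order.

stool();
translate([927, 0, 0]) stool();
translate([0, 0, 401]) beam(1224);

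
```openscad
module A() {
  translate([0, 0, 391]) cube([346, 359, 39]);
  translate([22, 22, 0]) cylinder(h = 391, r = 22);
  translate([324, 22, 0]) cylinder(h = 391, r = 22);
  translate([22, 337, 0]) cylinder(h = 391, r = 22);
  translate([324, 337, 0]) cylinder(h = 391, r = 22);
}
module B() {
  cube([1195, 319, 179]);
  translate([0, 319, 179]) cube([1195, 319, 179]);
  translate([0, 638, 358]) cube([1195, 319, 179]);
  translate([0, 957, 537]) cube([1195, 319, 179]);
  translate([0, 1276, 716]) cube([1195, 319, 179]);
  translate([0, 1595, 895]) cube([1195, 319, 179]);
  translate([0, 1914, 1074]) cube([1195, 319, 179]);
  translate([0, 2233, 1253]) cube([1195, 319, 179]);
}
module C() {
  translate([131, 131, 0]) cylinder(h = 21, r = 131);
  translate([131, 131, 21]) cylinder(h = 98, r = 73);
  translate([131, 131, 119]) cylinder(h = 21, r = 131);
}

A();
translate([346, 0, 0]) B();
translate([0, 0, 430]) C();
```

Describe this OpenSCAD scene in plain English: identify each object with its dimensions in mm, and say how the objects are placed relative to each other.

A is a four-legged stool. The seat is 346×359 mm, 39 mm thick, top at z = 430 mm. It stands on four round legs, each 44 mm in diameter, from z = 0 to the seat underside, each leg's axis is inset half a diameter from the nearest pair of seat edges (so the leg's bounding box is flush with the corner).

B is a straight staircase of 8 solid steps. Each step is 1195 mm wide (x), 319 mm deep (y, the going) and 179 mm tall (the rise). The first step rests on the floor; each subsequent step sits one going further in +y and one rise higher in +z, directly behind and above the previous step with no overlap.

C is a spool: two coaxial disc flanges of radius 131 mm and thickness 21 mm, joined by a core cylinder of radius 73 mm and height 98 mm. The lower flange rests on z = 0 and the three cylinders share a vertical axis.

The staircase is against the stool's +x side, with their −y faces flush. The spool is on top of the stool.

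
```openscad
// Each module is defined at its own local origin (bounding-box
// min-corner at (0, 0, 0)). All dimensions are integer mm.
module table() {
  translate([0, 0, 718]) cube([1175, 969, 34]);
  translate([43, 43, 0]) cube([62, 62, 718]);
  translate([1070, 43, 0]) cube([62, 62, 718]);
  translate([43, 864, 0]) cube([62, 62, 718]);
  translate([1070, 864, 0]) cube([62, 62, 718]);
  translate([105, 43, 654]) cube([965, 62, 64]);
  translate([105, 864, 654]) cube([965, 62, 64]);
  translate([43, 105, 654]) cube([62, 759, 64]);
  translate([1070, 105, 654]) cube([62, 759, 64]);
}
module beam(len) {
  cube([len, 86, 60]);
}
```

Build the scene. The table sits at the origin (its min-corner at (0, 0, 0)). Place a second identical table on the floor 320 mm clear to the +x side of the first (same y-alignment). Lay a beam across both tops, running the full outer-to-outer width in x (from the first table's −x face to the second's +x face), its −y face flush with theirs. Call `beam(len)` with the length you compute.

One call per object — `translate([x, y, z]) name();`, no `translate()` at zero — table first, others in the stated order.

table();
translate([1495, 0, 0]) table();
translate([0, 0, 752]) beam(2670);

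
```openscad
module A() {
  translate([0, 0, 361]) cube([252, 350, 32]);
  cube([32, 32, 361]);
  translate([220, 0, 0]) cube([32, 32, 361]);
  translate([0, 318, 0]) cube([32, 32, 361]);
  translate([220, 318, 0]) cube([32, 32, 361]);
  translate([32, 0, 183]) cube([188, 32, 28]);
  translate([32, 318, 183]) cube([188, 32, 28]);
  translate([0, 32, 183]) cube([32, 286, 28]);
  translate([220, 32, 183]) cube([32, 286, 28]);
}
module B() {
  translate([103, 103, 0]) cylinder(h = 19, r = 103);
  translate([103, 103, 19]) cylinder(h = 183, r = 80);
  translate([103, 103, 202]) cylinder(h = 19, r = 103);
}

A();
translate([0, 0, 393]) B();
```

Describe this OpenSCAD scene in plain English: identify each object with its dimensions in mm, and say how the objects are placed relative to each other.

A is a simple wooden stool: a rectangular seat 252 mm (x) by 350 mm (y), 32 mm thick, top face at z = 393 mm, on four square legs, each 32×32 mm in cross-section. The legs rest on z = 0, each flush with a corner of the seat. Four stretchers, 32 mm wide and 28 mm tall, connect adjacent legs with their undersides at z = 183 mm, each running between the inner faces of the legs it joins and aligned with the legs' outer faces on the other axis.

B is a spool: two coaxial disc flanges of radius 103 mm and thickness 19 mm, joined by a core cylinder of radius 80 mm and height 183 mm. The lower flange rests on z = 0 and the three cylinders share a vertical axis.

The spool is on top of the stool.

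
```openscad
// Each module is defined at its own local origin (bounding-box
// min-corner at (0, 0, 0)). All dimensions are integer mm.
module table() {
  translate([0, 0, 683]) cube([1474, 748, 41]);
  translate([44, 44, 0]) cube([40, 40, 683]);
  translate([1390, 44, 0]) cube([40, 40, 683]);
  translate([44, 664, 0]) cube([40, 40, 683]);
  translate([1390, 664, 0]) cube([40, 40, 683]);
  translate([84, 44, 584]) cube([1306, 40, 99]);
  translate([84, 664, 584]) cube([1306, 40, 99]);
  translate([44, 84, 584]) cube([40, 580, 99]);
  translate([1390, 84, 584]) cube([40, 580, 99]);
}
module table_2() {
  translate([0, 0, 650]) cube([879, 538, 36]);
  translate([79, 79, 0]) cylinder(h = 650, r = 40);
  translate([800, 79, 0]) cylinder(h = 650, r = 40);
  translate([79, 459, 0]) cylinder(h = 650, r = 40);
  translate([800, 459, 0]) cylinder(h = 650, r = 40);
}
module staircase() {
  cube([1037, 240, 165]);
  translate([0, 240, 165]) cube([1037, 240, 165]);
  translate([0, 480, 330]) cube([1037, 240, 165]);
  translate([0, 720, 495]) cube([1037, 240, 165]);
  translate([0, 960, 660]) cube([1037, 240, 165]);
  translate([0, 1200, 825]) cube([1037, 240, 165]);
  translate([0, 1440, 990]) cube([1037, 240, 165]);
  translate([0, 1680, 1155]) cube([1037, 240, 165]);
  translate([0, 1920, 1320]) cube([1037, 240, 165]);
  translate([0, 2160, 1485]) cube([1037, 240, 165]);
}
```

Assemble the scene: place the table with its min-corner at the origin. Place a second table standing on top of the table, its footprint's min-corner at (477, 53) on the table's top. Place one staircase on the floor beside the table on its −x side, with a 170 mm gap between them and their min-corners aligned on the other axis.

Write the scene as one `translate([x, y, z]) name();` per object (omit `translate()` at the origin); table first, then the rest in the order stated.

table();
translate([477, 53, 724]) table_2();
translate([-1207, 0, 0]) staircase();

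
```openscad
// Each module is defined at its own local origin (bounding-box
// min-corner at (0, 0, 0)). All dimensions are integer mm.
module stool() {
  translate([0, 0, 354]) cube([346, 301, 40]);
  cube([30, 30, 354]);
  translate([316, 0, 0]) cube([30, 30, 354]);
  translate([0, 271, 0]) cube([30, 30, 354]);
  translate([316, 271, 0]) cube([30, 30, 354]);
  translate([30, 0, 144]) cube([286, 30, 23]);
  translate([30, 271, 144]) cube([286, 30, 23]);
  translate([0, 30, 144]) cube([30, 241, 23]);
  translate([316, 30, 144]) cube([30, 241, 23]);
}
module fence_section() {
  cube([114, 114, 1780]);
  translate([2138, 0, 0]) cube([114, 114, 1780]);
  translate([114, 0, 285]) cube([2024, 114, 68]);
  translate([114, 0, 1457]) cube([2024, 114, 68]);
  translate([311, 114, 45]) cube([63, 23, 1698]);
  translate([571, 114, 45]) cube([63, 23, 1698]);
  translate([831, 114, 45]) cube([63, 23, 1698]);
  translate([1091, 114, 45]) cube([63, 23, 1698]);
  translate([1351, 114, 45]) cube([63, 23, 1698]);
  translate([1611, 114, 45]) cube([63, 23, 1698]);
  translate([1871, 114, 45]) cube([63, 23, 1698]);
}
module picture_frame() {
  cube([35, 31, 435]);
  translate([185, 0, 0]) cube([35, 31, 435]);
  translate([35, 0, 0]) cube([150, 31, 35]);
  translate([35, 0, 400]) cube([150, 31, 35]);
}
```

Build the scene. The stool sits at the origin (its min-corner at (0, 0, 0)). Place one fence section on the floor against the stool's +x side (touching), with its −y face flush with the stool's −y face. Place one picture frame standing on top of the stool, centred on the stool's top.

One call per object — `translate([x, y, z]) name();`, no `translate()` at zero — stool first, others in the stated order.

stool();
translate([346, 0, 0]) fence_section();
translate([63, 135, 394]) picture_frame();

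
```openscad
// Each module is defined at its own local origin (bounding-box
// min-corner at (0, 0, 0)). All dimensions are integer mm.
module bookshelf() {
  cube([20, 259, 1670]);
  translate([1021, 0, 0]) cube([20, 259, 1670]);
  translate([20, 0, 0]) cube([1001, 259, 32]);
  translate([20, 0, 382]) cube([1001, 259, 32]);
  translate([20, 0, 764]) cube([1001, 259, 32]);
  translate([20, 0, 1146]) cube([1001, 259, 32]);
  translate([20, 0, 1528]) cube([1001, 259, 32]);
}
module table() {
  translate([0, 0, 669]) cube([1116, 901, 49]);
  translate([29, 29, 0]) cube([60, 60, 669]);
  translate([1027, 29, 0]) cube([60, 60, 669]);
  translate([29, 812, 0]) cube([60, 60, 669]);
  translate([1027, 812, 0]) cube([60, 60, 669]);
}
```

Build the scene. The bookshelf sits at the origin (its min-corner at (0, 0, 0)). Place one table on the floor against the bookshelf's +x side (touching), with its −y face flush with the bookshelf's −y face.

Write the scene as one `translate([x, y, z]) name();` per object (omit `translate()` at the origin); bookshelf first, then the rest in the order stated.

bookshelf();
translate([1041, 0, 0]) table();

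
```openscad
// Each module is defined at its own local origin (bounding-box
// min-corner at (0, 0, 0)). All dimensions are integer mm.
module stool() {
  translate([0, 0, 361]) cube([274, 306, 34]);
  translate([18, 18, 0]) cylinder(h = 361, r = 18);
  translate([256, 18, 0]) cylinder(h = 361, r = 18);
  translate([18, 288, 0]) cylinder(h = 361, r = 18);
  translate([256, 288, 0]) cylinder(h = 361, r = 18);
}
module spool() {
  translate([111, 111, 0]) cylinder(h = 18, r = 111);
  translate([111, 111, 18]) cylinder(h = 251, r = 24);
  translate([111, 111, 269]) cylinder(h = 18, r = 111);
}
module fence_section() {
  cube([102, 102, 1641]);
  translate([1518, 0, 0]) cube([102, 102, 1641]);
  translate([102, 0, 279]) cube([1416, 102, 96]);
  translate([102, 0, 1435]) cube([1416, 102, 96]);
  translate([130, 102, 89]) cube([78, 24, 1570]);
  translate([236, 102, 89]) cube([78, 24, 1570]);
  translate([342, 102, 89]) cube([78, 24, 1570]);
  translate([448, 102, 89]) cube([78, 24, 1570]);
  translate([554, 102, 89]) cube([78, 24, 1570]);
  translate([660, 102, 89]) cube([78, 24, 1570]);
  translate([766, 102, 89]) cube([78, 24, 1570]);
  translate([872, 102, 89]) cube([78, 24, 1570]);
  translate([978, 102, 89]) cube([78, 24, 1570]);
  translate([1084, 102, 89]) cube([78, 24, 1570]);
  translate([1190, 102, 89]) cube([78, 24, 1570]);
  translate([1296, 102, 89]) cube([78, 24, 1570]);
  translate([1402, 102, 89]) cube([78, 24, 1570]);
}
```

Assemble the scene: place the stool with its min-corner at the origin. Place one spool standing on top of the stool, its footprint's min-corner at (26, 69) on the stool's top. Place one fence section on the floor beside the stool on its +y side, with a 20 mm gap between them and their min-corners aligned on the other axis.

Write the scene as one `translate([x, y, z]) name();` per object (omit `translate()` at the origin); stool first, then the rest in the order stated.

stool();
translate([26, 69, 395]) spool();
translate([0, 326, 0]) fence_section();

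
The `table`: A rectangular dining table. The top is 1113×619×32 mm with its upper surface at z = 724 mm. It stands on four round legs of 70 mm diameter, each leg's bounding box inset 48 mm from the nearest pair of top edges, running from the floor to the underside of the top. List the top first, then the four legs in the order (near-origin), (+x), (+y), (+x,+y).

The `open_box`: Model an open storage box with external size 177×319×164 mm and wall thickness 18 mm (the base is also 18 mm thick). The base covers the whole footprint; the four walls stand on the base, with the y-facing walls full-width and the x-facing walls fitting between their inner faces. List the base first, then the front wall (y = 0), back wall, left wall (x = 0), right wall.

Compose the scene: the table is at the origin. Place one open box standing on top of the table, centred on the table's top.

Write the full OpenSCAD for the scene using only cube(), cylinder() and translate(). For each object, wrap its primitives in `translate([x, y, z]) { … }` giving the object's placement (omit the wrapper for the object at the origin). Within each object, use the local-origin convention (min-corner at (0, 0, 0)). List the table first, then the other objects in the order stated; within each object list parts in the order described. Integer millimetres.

translate([0, 0, 692]) cube([1113, 619, 32]);
translate([83, 83, 0]) cylinder(h = 692, r = 35);
translate([1030, 83, 0]) cylinder(h = 692, r = 35);
translate([83, 536, 0]) cylinder(h = 692, r = 35);
translate([1030, 536, 0]) cylinder(h = 692, r = 35);
translate([468, 150, 724]) {
  cube([177, 319, 18]);
  translate([0, 0, 18]) cube([177, 18, 146]);
  translate([0, 301, 18]) cube([177, 18, 146]);
  translate([0, 18, 18]) cube([18, 283, 146]);
  translate([159, 18, 18]) cube([18, 283, 146]);
}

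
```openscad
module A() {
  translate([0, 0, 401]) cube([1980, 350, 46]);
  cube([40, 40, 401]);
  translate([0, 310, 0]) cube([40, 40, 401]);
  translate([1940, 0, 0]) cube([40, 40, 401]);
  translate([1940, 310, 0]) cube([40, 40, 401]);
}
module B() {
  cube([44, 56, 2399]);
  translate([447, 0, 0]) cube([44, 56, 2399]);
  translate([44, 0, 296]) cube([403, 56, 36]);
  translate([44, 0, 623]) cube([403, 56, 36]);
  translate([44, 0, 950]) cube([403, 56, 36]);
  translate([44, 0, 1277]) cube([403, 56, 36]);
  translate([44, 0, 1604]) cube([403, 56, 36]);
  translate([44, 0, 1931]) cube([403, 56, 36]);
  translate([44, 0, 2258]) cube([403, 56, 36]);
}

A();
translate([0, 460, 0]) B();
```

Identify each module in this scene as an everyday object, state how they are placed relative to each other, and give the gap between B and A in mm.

The ladder's nearest face is 110 mm from the bench's +y face.

A is a bench. B is a ladder. The ladder is on the floor beside the bench on its +y side. The gap between the ladder and the bench is 110 mm.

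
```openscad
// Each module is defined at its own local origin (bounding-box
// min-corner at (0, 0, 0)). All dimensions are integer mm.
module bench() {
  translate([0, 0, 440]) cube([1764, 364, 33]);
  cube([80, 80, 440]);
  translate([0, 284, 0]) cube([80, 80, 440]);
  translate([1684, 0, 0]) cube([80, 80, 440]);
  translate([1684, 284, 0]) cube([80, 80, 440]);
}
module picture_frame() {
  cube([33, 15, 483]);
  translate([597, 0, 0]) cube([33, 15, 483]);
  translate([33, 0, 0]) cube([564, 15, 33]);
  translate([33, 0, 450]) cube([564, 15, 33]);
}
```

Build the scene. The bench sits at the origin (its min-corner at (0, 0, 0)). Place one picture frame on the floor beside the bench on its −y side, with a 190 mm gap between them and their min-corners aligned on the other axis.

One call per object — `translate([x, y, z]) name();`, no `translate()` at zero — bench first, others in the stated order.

bench();
translate([0, -205, 0]) picture_frame();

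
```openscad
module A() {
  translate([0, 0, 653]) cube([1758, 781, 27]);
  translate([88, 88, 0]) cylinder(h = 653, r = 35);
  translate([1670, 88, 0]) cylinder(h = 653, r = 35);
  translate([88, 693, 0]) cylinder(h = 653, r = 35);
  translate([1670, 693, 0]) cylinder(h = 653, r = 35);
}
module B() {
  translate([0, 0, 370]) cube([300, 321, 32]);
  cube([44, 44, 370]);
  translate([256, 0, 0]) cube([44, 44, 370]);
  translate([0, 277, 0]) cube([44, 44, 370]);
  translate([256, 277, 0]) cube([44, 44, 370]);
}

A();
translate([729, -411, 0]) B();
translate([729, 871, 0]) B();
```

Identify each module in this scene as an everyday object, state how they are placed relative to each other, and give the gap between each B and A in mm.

A is a table. B is a stool. Two stools sit around the table at the −y, +y sides. The gap between each stool and the table is 90 mm.

Each stool's nearest face is 90 mm from the table's bounding box.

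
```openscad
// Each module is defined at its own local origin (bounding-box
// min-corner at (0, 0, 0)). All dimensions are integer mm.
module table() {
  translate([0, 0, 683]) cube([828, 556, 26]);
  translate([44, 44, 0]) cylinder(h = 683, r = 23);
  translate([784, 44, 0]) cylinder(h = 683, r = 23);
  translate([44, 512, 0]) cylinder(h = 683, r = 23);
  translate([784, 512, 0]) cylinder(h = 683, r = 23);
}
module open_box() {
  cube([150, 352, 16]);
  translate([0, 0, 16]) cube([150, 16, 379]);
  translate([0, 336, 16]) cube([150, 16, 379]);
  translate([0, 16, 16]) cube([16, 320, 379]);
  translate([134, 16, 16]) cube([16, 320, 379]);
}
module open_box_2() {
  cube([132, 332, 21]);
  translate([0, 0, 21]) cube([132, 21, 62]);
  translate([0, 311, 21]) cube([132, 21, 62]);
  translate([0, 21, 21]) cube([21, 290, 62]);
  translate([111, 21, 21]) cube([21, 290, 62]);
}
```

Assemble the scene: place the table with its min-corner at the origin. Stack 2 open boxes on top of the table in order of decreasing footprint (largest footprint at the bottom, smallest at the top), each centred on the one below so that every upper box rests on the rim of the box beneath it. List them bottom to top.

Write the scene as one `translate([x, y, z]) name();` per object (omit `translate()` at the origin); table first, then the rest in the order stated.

table();
translate([339, 102, 709]) open_box();
translate([348, 112, 1104]) open_box_2();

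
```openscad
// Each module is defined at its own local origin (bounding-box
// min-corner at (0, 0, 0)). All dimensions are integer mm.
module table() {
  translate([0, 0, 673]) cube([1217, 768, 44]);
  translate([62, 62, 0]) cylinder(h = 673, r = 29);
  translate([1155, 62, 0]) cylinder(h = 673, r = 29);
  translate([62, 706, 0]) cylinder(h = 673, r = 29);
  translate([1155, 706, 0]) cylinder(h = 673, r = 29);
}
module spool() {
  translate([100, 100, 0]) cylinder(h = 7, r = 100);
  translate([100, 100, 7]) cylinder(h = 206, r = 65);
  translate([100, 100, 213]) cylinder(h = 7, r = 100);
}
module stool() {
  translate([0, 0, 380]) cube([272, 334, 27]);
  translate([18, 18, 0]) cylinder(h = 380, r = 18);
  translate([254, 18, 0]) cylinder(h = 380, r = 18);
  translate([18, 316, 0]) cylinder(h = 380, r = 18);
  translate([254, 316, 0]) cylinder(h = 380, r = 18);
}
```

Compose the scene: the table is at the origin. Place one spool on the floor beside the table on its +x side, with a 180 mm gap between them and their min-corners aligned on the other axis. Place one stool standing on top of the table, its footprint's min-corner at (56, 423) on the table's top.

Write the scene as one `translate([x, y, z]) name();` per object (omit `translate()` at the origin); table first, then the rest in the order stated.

table();
translate([1397, 0, 0]) spool();
translate([56, 423, 717]) stool();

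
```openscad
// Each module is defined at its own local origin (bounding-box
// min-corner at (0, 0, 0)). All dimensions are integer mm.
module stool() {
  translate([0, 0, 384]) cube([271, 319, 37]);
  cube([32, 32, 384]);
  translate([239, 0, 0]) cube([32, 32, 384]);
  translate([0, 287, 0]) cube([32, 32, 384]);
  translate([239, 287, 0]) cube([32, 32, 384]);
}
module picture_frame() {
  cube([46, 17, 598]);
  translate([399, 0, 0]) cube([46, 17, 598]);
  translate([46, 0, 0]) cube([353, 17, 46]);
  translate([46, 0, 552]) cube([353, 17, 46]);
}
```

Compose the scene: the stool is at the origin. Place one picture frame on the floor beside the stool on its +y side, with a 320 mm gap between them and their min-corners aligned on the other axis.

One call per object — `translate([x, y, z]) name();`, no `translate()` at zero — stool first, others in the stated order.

stool();
translate([0, 639, 0]) picture_frame();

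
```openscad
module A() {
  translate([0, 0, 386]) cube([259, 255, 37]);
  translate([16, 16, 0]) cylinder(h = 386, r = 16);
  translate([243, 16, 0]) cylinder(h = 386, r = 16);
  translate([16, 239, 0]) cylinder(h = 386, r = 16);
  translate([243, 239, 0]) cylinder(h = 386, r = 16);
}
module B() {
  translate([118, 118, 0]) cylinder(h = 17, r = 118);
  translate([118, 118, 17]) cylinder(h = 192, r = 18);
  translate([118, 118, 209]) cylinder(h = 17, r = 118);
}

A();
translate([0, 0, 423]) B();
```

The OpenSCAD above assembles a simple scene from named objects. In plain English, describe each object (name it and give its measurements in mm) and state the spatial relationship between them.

A is a four-legged stool. The seat is a 259×255×37 mm slab whose top surface is at z = 423 mm; four round legs, each 32 mm in diameter, run from the floor (z = 0) to the underside of the seat, each leg's axis is inset half a diameter from the nearest pair of seat edges (so the leg's bounding box is flush with the corner).

B is a spool: two coaxial disc flanges of radius 118 mm and thickness 17 mm, joined by a core cylinder of radius 18 mm and height 192 mm. The lower flange rests on z = 0 and the three cylinders share a vertical axis.

The spool is on top of the stool.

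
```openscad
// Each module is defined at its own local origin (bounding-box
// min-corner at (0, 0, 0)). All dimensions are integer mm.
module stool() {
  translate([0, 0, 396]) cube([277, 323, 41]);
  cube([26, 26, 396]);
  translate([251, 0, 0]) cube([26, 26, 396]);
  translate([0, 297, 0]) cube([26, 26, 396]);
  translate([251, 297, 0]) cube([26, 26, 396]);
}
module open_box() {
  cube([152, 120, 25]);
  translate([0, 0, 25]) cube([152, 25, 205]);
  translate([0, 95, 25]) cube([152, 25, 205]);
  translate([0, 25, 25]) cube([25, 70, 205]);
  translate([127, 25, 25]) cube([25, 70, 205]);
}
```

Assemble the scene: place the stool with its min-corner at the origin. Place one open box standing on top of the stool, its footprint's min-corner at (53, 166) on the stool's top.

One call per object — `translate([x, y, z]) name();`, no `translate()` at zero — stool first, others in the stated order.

stool();
translate([53, 166, 437]) open_box();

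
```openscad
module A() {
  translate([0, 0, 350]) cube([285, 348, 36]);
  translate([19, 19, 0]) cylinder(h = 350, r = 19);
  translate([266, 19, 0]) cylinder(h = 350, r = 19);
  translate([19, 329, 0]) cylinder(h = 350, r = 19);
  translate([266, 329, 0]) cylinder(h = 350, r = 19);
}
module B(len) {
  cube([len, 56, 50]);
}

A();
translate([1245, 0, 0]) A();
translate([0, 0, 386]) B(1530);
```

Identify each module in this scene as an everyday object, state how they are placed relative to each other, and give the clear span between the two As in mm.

A is a stool. B is a beam. A beam spans the tops of two stools. The clear span between the two stools is 960 mm.

Second stool starts at x = 1245; first ends at x = 285; clear span = 1245 − 285 = 960 mm.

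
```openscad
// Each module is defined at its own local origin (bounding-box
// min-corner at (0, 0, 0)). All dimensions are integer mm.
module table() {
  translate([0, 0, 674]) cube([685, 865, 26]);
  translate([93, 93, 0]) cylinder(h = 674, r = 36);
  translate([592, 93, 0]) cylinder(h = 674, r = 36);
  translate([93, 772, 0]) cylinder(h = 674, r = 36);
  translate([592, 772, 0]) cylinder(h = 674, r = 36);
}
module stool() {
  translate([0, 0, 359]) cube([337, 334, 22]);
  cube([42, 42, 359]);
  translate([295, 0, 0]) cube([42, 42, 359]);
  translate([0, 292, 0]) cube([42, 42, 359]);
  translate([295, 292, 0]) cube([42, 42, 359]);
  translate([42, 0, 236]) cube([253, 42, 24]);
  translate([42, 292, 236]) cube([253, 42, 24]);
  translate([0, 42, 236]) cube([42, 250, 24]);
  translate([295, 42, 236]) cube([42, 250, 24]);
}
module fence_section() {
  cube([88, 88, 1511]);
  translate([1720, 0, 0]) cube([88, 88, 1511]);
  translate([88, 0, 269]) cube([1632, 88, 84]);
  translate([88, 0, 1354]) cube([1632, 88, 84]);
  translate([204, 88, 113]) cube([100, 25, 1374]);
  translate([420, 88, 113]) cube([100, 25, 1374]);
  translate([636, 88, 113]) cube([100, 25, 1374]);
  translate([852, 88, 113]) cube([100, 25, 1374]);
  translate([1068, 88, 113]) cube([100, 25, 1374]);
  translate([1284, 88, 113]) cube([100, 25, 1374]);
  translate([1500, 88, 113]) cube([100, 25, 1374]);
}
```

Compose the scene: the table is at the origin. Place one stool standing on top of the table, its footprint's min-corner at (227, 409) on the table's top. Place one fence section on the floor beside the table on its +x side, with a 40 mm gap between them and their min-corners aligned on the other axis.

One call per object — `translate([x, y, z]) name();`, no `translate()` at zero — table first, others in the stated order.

table();
translate([227, 409, 700]) stool();
translate([725, 0, 0]) fence_section();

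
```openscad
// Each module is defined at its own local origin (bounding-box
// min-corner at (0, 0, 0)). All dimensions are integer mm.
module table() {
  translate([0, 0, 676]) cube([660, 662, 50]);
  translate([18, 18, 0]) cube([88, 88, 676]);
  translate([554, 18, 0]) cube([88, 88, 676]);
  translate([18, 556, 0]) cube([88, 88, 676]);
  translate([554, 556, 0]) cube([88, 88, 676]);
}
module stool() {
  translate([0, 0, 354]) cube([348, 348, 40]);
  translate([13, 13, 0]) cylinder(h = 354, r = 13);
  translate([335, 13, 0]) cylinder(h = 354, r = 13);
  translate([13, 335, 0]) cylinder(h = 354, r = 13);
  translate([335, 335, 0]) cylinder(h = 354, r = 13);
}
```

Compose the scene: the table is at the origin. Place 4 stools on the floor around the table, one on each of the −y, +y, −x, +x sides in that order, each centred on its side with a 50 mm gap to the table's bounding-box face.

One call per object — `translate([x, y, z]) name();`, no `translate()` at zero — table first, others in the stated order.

table();
translate([156, -398, 0]) stool();
translate([156, 712, 0]) stool();
translate([-398, 157, 0]) stool();
translate([710, 157, 0]) stool();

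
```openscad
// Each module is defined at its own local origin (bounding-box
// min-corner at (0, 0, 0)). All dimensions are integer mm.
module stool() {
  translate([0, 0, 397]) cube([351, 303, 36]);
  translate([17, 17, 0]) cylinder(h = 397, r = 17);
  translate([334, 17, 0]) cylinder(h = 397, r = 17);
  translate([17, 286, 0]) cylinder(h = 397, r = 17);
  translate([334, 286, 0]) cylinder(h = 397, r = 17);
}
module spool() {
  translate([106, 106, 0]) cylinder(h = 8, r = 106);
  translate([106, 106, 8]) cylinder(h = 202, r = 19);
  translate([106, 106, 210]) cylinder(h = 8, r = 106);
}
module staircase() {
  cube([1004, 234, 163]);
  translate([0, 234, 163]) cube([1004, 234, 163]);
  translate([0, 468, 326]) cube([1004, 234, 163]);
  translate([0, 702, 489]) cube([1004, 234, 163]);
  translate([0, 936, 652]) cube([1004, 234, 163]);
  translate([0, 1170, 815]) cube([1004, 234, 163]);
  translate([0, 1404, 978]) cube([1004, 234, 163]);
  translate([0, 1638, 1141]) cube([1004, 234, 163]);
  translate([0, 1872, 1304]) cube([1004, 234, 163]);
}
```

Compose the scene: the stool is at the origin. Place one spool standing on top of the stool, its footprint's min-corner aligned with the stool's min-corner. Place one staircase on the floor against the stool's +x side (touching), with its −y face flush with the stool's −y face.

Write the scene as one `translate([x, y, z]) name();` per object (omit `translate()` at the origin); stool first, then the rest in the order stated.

stool();
translate([0, 0, 433]) spool();
translate([351, 0, 0]) staircase();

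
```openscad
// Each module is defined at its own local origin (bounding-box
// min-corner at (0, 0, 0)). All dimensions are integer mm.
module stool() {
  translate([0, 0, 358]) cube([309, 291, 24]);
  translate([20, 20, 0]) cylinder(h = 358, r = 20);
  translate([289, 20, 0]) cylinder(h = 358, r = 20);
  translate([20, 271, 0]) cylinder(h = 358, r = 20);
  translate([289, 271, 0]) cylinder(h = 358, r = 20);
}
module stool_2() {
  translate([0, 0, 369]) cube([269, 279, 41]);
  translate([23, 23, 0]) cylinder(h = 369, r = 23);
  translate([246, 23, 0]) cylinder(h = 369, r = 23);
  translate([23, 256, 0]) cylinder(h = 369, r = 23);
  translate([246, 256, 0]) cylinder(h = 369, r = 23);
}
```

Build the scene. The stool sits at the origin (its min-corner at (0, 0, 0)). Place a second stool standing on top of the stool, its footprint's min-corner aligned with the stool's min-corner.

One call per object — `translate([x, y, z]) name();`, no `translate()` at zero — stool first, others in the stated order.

stool();
translate([0, 0, 382]) stool_2();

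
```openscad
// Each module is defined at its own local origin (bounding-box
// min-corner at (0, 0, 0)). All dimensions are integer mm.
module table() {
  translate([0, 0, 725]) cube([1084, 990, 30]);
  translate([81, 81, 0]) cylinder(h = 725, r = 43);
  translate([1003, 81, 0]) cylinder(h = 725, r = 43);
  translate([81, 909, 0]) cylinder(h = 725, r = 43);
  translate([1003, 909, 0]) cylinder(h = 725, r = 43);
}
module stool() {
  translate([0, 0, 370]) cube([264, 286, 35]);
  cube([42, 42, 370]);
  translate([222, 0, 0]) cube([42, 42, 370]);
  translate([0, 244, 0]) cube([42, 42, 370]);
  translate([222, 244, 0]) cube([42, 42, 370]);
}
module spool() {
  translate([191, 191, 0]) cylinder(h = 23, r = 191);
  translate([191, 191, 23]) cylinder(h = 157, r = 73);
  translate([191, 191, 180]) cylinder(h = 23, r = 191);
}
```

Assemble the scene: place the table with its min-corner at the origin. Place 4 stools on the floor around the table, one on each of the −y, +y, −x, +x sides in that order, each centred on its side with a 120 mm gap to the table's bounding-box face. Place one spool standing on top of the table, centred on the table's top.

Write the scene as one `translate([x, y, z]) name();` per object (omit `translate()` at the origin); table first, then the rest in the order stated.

table();
translate([410, -406, 0]) stool();
translate([410, 1110, 0]) stool();
translate([-384, 352, 0]) stool();
translate([1204, 352, 0]) stool();
translate([351, 304, 755]) spool();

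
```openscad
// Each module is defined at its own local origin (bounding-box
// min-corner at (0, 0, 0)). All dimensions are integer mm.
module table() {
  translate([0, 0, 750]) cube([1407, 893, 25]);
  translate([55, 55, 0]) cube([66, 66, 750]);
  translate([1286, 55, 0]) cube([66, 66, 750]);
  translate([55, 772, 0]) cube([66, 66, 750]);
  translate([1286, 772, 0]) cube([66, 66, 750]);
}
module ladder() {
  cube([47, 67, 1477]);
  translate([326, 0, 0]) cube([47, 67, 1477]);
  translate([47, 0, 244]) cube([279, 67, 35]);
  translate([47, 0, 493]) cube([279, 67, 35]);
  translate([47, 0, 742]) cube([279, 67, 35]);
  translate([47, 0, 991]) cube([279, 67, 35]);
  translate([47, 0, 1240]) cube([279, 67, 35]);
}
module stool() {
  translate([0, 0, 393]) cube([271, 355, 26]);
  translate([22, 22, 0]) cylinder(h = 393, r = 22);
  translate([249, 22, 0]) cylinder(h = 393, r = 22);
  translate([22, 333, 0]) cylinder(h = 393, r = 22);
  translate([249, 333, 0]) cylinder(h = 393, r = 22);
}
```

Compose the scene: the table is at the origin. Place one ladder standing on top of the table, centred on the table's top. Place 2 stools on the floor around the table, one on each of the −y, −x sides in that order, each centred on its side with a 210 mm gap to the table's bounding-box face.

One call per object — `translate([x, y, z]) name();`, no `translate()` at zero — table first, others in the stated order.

table();
translate([517, 413, 775]) ladder();
translate([568, -565, 0]) stool();
translate([-481, 269, 0]) stool();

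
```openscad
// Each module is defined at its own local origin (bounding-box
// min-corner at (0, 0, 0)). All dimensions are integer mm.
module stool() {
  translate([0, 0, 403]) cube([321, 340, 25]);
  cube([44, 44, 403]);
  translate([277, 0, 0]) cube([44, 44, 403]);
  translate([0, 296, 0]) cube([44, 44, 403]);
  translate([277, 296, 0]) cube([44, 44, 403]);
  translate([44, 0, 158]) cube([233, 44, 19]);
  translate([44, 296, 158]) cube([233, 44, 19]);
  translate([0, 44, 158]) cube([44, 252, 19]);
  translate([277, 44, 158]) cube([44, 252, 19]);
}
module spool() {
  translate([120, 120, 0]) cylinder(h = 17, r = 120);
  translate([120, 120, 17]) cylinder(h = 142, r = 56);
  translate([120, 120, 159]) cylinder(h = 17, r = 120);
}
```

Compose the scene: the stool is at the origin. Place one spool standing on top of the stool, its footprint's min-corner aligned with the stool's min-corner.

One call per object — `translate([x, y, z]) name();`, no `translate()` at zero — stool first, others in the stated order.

stool();
translate([0, 0, 428]) spool();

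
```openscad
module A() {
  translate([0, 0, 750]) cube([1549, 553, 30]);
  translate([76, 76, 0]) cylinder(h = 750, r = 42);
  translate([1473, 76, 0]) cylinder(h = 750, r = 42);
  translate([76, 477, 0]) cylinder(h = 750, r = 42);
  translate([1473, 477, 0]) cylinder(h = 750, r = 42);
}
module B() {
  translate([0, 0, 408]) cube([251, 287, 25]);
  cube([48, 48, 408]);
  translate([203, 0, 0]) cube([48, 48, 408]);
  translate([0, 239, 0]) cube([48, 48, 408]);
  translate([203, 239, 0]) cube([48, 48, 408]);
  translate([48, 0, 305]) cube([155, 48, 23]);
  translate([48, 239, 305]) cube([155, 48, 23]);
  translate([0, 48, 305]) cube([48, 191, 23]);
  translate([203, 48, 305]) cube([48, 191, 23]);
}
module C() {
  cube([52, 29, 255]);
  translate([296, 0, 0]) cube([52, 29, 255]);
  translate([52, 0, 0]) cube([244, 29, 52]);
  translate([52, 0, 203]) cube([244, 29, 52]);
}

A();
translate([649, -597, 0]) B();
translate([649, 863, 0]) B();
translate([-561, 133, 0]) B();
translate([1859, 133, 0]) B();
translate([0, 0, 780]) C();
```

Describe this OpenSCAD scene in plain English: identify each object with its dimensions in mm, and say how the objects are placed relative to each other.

A is a rectangular dining table. The top is 1549×553×30 mm with its upper surface at z = 780 mm. It stands on four round legs of 84 mm diameter, each leg's bounding box inset 34 mm from the nearest pair of top edges, running from the floor to the underside of the top.

B is a four-legged stool. The seat is a 251×287×25 mm slab whose top surface is at z = 433 mm; four square legs, each 48×48 mm in cross-section, run from the floor (z = 0) to the underside of the seat, each flush with a corner of the seat. Four stretchers, 48 mm wide and 23 mm tall, connect adjacent legs with their undersides at z = 305 mm, each running between the inner faces of the legs it joins and aligned with the legs' outer faces on the other axis.

C is a picture frame with a 244×151 mm rectangular opening (x by z) and a uniform 52 mm border on every side. Frame depth is 29 mm along y. It is built from two vertical stiles running the full outside height and two horizontal rails spanning the gap between the stiles.

Four stools sit around the table at the −y, +y, −x, +x sides. The picture frame is on top of the table.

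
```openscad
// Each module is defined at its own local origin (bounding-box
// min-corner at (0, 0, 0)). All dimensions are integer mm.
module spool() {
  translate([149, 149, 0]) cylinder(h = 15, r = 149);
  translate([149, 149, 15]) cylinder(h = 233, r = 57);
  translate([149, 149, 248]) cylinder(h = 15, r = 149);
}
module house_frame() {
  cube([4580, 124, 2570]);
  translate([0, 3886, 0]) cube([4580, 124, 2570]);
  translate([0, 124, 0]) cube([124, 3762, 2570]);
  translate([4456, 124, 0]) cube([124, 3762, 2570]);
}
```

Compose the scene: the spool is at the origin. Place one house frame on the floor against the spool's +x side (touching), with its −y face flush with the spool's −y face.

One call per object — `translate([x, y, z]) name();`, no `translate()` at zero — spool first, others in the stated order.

spool();
translate([298, 0, 0]) house_frame();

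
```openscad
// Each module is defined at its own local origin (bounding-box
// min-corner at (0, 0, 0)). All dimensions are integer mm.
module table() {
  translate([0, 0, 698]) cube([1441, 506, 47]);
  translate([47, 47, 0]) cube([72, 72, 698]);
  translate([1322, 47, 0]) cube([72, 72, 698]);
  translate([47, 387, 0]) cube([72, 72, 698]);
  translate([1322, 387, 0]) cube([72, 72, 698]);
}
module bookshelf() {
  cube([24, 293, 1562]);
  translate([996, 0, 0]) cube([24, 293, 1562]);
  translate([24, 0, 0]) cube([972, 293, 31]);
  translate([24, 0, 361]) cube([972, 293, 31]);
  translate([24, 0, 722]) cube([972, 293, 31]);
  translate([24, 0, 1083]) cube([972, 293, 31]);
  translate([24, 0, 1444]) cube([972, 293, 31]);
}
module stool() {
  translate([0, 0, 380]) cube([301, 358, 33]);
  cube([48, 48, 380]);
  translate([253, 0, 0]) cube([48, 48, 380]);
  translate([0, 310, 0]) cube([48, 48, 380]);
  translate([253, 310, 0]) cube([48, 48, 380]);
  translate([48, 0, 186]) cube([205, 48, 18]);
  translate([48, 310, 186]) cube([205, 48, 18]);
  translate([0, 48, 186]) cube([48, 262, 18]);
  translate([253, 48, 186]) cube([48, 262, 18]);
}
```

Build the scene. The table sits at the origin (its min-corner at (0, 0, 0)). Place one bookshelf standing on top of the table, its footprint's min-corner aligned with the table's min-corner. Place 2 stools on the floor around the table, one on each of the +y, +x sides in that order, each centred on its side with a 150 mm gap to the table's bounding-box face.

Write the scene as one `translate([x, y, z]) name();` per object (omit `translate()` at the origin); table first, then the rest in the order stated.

table();
translate([0, 0, 745]) bookshelf();
translate([570, 656, 0]) stool();
translate([1591, 74, 0]) stool();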